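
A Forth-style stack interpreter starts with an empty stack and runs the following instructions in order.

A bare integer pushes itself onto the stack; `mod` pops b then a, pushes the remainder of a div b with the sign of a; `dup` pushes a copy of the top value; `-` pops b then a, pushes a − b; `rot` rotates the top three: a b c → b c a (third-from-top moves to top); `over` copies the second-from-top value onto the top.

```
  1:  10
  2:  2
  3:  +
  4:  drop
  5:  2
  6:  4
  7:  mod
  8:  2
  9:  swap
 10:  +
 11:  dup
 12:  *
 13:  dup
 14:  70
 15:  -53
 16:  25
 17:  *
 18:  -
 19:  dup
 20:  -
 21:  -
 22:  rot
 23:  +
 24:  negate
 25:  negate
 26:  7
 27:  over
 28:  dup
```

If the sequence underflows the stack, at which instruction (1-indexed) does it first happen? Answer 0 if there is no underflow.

22

10   -> 10
2    -> 10 2
+    -> 12
drop -> (empty)
2    -> 2
4    -> 2 4
mod  -> 2
2    -> 2 2
swap -> 2 2
+    -> 4
dup  -> 4 4
*    -> 16
dup  -> 16 16
70   -> 16 16 70
-53  -> 16 16 70 -53
25   -> 16 16 70 -53 25
*    -> 16 16 70 -1325
-    -> 16 16 1395
dup  -> 16 16 1395 1395
-    -> 16 16 0
-    -> 16 16
rot  — needs 3 operands, stack has 2 → underflow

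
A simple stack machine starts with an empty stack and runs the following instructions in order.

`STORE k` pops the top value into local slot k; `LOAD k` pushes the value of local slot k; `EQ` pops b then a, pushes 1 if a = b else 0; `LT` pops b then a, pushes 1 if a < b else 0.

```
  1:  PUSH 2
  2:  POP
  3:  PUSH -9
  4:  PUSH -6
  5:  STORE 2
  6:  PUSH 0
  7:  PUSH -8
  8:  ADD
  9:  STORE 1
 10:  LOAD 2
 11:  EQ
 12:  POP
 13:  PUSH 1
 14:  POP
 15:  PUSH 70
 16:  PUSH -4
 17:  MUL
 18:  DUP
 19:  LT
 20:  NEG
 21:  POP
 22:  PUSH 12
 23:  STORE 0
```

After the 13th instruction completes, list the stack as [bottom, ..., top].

PUSH 2  : 2
POP     : (empty)
PUSH -9 : -9
PUSH -6 : -9 -6
STORE 2 : -9
PUSH 0  : -9 0
PUSH -8 : -9 0 -8
ADD     : -9 -8
STORE 1 : -9
LOAD 2  : -9 -6
EQ      : 0
POP     : (empty)
PUSH 1  : 1

[1]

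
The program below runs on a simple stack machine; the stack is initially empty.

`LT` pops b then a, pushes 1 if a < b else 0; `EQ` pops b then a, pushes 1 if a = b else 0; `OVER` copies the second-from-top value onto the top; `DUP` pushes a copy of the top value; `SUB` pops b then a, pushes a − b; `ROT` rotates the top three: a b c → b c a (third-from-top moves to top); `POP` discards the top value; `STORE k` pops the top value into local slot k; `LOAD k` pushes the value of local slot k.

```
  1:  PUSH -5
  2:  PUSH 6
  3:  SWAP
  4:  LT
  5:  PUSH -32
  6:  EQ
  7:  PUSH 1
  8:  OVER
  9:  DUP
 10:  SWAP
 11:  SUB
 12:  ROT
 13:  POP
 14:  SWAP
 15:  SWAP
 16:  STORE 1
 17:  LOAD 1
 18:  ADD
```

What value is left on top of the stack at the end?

1

PUSH -5  : [-5]
PUSH 6   : [-5, 6]
SWAP     : [6, -5]
LT       : [0]
PUSH -32 : [0, -32]
EQ       : [0]
PUSH 1   : [0, 1]
OVER     : [0, 1, 0]
DUP      : [0, 1, 0, 0]
SWAP     : [0, 1, 0, 0]
SUB      : [0, 1, 0]
ROT      : [1, 0, 0]
POP      : [1, 0]
SWAP     : [0, 1]
SWAP     : [1, 0]
STORE 1  : [1]
LOAD 1   : [1, 0]
ADD      : [1]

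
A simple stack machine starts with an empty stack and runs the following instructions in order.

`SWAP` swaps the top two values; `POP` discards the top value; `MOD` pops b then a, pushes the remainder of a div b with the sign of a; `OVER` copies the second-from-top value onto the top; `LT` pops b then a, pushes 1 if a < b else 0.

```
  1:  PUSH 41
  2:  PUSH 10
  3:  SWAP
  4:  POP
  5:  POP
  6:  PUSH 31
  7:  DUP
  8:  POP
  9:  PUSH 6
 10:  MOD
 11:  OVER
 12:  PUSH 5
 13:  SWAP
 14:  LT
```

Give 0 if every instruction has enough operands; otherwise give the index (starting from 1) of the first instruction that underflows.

11

PUSH 41 → [41]
PUSH 10 → [41, 10]
SWAP    → [10, 41]
POP     → [10]
POP     → []
PUSH 31 → [31]
DUP     → [31, 31]
POP     → [31]
PUSH 6  → [31, 6]
MOD     → [1]
OVER  — needs 2 operands, stack has 1 → underflow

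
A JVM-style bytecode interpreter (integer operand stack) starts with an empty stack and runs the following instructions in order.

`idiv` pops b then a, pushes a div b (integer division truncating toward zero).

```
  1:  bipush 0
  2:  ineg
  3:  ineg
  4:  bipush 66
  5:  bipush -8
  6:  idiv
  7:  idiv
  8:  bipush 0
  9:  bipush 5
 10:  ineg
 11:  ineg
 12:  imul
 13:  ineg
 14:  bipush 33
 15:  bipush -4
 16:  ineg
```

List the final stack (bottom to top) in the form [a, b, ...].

bipush 0   [0]
ineg       [0]
ineg       [0]
bipush 66  [0, 66]
bipush -8  [0, 66, -8]
idiv       [0, -8]
idiv       [0]
bipush 0   [0, 0]
bipush 5   [0, 0, 5]
ineg       [0, 0, -5]
ineg       [0, 0, 5]
imul       [0, 0]
ineg       [0, 0]
bipush 33  [0, 0, 33]
bipush -4  [0, 0, 33, -4]
ineg       [0, 0, 33, 4]

[0, 0, 33, 4]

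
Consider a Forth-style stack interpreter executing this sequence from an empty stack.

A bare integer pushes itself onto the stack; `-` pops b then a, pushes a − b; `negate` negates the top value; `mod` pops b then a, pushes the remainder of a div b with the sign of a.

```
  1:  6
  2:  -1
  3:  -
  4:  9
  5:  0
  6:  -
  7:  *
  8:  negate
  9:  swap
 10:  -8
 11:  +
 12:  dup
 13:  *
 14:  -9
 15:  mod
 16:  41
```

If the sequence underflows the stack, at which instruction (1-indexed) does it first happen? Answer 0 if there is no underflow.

6      : 6
-1     : 6 -1
-      : 7
9      : 7 9
0      : 7 9 0
-      : 7 9
*      : 63
negate : -63
swap  — needs 2 operands, stack has 1 → underflow

9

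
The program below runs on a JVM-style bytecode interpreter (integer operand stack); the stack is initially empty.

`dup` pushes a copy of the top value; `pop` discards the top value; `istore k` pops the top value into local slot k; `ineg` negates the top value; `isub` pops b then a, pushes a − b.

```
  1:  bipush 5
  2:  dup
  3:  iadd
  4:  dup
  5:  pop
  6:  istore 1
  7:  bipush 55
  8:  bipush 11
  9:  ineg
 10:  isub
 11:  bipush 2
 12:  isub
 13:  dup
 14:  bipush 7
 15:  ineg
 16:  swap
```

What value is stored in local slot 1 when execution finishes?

bipush 5  : 5
dup       : 5 5
iadd      : 10
dup       : 10 10
pop       : 10
istore 1  : (empty)
bipush 55 : 55
bipush 11 : 55 11
ineg      : 55 -11
isub      : 66
bipush 2  : 66 2
isub      : 64
dup       : 64 64
bipush 7  : 64 64 7
ineg      : 64 64 -7
swap      : 64 -7 64

10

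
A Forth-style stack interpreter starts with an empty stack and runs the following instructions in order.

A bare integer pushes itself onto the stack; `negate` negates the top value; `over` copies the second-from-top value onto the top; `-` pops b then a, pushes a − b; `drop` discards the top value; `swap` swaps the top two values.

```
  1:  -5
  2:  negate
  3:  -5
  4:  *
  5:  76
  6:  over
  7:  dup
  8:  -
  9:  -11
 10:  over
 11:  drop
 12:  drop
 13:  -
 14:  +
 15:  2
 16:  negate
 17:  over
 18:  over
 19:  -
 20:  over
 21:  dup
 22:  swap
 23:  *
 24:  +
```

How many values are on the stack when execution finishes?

3

-5     : [-5]
negate : [5]
-5     : [5, -5]
*      : [-25]
76     : [-25, 76]
over   : [-25, 76, -25]
dup    : [-25, 76, -25, -25]
-      : [-25, 76, 0]
-11    : [-25, 76, 0, -11]
over   : [-25, 76, 0, -11, 0]
drop   : [-25, 76, 0, -11]
drop   : [-25, 76, 0]
-      : [-25, 76]
+      : [51]
2      : [51, 2]
negate : [51, -2]
over   : [51, -2, 51]
over   : [51, -2, 51, -2]
-      : [51, -2, 53]
over   : [51, -2, 53, -2]
dup    : [51, -2, 53, -2, -2]
swap   : [51, -2, 53, -2, -2]
*      : [51, -2, 53, 4]
+      : [51, -2, 57]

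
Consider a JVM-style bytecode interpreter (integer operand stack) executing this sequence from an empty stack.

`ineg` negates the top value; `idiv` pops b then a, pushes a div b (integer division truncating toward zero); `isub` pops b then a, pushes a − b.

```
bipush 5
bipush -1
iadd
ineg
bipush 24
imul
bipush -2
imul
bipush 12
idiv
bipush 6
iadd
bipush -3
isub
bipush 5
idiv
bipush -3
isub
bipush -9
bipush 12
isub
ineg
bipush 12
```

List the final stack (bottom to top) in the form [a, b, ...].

[8, 21, 12]

bipush 5   [5]
bipush -1  [5, -1]
iadd       [4]
ineg       [-4]
bipush 24  [-4, 24]
imul       [-96]
bipush -2  [-96, -2]
imul       [192]
bipush 12  [192, 12]
idiv       [16]
bipush 6   [16, 6]
iadd       [22]
bipush -3  [22, -3]
isub       [25]
bipush 5   [25, 5]
idiv       [5]
bipush -3  [5, -3]
isub       [8]
bipush -9  [8, -9]
bipush 12  [8, -9, 12]
isub       [8, -21]
ineg       [8, 21]
bipush 12  [8, 21, 12]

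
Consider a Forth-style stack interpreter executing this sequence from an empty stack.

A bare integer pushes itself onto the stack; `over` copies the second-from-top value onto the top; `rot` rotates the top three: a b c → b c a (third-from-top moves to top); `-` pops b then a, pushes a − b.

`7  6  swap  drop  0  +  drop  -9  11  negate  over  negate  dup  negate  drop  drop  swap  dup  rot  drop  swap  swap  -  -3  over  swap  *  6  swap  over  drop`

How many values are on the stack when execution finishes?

3

7       7
6       7 6
swap    6 7
drop    6
0       6 0
+       6
drop    (empty)
-9      -9
11      -9 11
negate  -9 -11
over    -9 -11 -9
negate  -9 -11 9
dup     -9 -11 9 9
negate  -9 -11 9 -9
drop    -9 -11 9
drop    -9 -11
swap    -11 -9
dup     -11 -9 -9
rot     -9 -9 -11
drop    -9 -9
swap    -9 -9
swap    -9 -9
-       0
-3      0 -3
over    0 -3 0
swap    0 0 -3
*       0 0
6       0 0 6
swap    0 6 0
over    0 6 0 6
drop    0 6 0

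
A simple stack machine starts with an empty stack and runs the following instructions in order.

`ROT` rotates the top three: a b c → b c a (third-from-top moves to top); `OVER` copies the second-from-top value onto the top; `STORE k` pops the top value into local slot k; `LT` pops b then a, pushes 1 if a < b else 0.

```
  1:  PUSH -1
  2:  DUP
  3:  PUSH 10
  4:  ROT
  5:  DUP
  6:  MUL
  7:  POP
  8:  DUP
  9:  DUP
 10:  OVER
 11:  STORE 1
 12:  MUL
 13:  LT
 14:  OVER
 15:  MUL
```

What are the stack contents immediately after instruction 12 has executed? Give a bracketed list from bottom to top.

[-1, 10, 100]

PUSH -1 -> [-1]
DUP     -> [-1, -1]
PUSH 10 -> [-1, -1, 10]
ROT     -> [-1, 10, -1]
DUP     -> [-1, 10, -1, -1]
MUL     -> [-1, 10, 1]
POP     -> [-1, 10]
DUP     -> [-1, 10, 10]
DUP     -> [-1, 10, 10, 10]
OVER    -> [-1, 10, 10, 10, 10]
STORE 1 -> [-1, 10, 10, 10]
MUL     -> [-1, 10, 100]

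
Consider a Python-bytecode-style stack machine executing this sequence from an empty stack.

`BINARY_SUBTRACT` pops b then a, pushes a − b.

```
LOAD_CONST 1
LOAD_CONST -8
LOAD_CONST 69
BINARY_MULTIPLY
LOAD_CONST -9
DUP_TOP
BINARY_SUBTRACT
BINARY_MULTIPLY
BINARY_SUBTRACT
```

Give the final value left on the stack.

LOAD_CONST 1    -> 1
LOAD_CONST -8   -> 1 -8
LOAD_CONST 69   -> 1 -8 69
BINARY_MULTIPLY -> 1 -552
LOAD_CONST -9   -> 1 -552 -9
DUP_TOP         -> 1 -552 -9 -9
BINARY_SUBTRACT -> 1 -552 0
BINARY_MULTIPLY -> 1 0
BINARY_SUBTRACT -> 1

1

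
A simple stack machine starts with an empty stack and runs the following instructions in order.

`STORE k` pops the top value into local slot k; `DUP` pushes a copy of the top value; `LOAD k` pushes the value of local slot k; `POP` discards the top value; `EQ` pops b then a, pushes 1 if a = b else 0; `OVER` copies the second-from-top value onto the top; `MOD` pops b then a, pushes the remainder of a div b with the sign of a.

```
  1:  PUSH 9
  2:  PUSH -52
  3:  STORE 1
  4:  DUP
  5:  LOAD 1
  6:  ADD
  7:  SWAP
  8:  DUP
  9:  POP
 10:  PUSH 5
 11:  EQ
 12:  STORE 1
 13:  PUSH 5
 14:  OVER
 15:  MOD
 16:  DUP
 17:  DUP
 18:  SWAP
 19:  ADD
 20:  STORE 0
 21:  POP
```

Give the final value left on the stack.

-43

PUSH 9   -> 9
PUSH -52 -> 9 -52
STORE 1  -> 9
DUP      -> 9 9
LOAD 1   -> 9 9 -52
ADD      -> 9 -43
SWAP     -> -43 9
DUP      -> -43 9 9
POP      -> -43 9
PUSH 5   -> -43 9 5
EQ       -> -43 0
STORE 1  -> -43
PUSH 5   -> -43 5
OVER     -> -43 5 -43
MOD      -> -43 5
DUP      -> -43 5 5
DUP      -> -43 5 5 5
SWAP     -> -43 5 5 5
ADD      -> -43 5 10
STORE 0  -> -43 5
POP      -> -43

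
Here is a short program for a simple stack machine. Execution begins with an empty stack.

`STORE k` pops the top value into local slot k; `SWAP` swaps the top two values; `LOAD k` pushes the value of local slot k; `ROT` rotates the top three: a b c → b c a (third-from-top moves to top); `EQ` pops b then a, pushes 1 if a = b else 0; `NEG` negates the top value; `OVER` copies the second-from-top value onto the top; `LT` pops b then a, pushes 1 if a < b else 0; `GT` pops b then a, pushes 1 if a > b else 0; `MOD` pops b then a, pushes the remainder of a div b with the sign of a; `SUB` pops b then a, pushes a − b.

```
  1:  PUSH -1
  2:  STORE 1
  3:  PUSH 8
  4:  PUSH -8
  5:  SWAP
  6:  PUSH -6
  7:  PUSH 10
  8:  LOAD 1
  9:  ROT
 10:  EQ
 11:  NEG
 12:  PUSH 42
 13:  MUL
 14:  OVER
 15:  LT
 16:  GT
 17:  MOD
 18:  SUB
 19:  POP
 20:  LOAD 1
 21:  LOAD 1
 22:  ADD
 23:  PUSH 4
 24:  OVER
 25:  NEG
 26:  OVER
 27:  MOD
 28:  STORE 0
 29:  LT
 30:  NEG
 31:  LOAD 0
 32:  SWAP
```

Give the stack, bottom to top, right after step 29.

PUSH -1  -1
STORE 1  (empty)
PUSH 8   8
PUSH -8  8 -8
SWAP     -8 8
PUSH -6  -8 8 -6
PUSH 10  -8 8 -6 10
LOAD 1   -8 8 -6 10 -1
ROT      -8 8 10 -1 -6
EQ       -8 8 10 0
NEG      -8 8 10 0
PUSH 42  -8 8 10 0 42
MUL      -8 8 10 0
OVER     -8 8 10 0 10
LT       -8 8 10 1
GT       -8 8 1
MOD      -8 0
SUB      -8
POP      (empty)
LOAD 1   -1
LOAD 1   -1 -1
ADD      -2
PUSH 4   -2 4
OVER     -2 4 -2
NEG      -2 4 2
OVER     -2 4 2 4
MOD      -2 4 2
STORE 0  -2 4
LT       1

[1]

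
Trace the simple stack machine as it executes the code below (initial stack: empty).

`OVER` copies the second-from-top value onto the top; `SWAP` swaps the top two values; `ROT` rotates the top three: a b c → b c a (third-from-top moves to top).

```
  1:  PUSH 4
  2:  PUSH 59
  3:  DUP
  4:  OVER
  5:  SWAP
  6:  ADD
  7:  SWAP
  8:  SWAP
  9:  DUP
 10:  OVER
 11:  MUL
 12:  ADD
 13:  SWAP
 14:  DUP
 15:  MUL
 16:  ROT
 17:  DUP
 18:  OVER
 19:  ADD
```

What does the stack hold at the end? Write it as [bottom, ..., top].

[14042, 3481, 4, 8]

PUSH 4  → 4
PUSH 59 → 4 59
DUP     → 4 59 59
OVER    → 4 59 59 59
SWAP    → 4 59 59 59
ADD     → 4 59 118
SWAP    → 4 118 59
SWAP    → 4 59 118
DUP     → 4 59 118 118
OVER    → 4 59 118 118 118
MUL     → 4 59 118 13924
ADD     → 4 59 14042
SWAP    → 4 14042 59
DUP     → 4 14042 59 59
MUL     → 4 14042 3481
ROT     → 14042 3481 4
DUP     → 14042 3481 4 4
OVER    → 14042 3481 4 4 4
ADD     → 14042 3481 4 8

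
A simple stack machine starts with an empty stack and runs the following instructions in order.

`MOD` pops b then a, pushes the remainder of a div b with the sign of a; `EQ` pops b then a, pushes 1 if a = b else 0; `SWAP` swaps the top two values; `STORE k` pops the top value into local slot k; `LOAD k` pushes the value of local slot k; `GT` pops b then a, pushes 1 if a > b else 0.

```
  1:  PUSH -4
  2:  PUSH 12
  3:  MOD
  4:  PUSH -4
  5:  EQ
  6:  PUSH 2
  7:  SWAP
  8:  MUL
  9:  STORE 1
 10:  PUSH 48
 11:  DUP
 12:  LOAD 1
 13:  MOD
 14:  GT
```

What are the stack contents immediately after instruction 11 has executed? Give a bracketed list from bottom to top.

PUSH -4  -4
PUSH 12  -4 12
MOD      -4
PUSH -4  -4 -4
EQ       1
PUSH 2   1 2
SWAP     2 1
MUL      2
STORE 1  (empty)
PUSH 48  48
DUP      48 48

[48, 48]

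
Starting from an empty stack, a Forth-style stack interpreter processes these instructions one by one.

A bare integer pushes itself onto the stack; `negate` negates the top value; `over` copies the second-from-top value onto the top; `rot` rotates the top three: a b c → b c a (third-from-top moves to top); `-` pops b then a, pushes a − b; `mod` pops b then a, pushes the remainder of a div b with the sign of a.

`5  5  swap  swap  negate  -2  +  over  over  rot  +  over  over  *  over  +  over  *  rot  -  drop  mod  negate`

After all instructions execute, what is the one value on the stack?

-5

5      → [5]
5      → [5, 5]
swap   → [5, 5]
swap   → [5, 5]
negate → [5, -5]
-2     → [5, -5, -2]
+      → [5, -7]
over   → [5, -7, 5]
over   → [5, -7, 5, -7]
rot    → [5, 5, -7, -7]
+      → [5, 5, -14]
over   → [5, 5, -14, 5]
over   → [5, 5, -14, 5, -14]
*      → [5, 5, -14, -70]
over   → [5, 5, -14, -70, -14]
+      → [5, 5, -14, -84]
over   → [5, 5, -14, -84, -14]
*      → [5, 5, -14, 1176]
rot    → [5, -14, 1176, 5]
-      → [5, -14, 1171]
drop   → [5, -14]
mod    → [5]
negate → [-5]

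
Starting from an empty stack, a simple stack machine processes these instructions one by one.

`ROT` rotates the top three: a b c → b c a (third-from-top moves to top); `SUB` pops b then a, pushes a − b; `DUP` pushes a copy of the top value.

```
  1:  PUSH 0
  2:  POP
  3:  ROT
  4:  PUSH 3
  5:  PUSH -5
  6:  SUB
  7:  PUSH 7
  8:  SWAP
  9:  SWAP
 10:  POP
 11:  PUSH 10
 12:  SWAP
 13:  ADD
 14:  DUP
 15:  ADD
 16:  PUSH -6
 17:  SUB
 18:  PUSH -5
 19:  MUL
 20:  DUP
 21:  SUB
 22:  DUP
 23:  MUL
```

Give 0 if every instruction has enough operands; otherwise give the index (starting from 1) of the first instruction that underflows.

PUSH 0 : 0
POP    : (empty)
ROT  — needs 3 operands, stack has 0 → underflow

3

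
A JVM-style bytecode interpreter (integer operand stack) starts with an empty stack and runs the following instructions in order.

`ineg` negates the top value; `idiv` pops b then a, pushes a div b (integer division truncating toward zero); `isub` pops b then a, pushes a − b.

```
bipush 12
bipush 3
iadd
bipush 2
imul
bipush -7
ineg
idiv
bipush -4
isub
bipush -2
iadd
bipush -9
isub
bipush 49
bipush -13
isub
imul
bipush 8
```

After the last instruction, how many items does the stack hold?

2

bipush 12  -> [12]
bipush 3   -> [12, 3]
iadd       -> [15]
bipush 2   -> [15, 2]
imul       -> [30]
bipush -7  -> [30, -7]
ineg       -> [30, 7]
idiv       -> [4]
bipush -4  -> [4, -4]
isub       -> [8]
bipush -2  -> [8, -2]
iadd       -> [6]
bipush -9  -> [6, -9]
isub       -> [15]
bipush 49  -> [15, 49]
bipush -13 -> [15, 49, -13]
isub       -> [15, 62]
imul       -> [930]
bipush 8   -> [930, 8]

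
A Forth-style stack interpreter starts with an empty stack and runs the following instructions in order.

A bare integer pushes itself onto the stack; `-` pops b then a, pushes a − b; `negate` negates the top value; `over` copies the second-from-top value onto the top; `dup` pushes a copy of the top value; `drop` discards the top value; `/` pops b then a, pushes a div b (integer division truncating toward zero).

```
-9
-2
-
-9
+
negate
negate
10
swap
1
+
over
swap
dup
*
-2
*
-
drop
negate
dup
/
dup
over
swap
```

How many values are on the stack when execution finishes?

-9      -9
-2      -9 -2
-       -7
-9      -7 -9
+       -16
negate  16
negate  -16
10      -16 10
swap    10 -16
1       10 -16 1
+       10 -15
over    10 -15 10
swap    10 10 -15
dup     10 10 -15 -15
*       10 10 225
-2      10 10 225 -2
*       10 10 -450
-       10 460
drop    10
negate  -10
dup     -10 -10
/       1
dup     1 1
over    1 1 1
swap    1 1 1

3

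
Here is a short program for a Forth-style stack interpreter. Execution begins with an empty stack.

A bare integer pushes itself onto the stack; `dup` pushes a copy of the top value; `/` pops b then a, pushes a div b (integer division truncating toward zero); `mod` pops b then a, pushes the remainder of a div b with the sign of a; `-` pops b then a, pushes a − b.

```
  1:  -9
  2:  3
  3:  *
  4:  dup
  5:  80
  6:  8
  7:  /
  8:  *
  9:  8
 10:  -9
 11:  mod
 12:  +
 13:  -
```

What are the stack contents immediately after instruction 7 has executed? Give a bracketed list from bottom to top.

-9  : -9
3   : -9 3
*   : -27
dup : -27 -27
80  : -27 -27 80
8   : -27 -27 80 8
/   : -27 -27 10

[-27, -27, 10]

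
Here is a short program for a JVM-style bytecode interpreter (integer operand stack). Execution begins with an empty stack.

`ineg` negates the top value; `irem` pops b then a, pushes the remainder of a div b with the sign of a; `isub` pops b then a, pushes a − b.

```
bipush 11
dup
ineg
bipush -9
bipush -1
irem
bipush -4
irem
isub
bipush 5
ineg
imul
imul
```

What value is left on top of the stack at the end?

605

bipush 11 -> [11]
dup       -> [11, 11]
ineg      -> [11, -11]
bipush -9 -> [11, -11, -9]
bipush -1 -> [11, -11, -9, -1]
irem      -> [11, -11, 0]
bipush -4 -> [11, -11, 0, -4]
irem      -> [11, -11, 0]
isub      -> [11, -11]
bipush 5  -> [11, -11, 5]
ineg      -> [11, -11, -5]
imul      -> [11, 55]
imul      -> [605]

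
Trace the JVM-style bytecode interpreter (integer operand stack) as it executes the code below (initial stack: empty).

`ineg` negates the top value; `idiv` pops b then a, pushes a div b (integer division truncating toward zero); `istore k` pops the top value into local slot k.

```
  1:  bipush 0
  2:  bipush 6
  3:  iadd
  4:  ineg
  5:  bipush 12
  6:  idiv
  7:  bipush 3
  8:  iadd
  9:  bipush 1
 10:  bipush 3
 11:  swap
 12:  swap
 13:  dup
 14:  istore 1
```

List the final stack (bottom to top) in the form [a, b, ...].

bipush 0  -> 0
bipush 6  -> 0 6
iadd      -> 6
ineg      -> -6
bipush 12 -> -6 12
idiv      -> 0
bipush 3  -> 0 3
iadd      -> 3
bipush 1  -> 3 1
bipush 3  -> 3 1 3
swap      -> 3 3 1
swap      -> 3 1 3
dup       -> 3 1 3 3
istore 1  -> 3 1 3

[3, 1, 3]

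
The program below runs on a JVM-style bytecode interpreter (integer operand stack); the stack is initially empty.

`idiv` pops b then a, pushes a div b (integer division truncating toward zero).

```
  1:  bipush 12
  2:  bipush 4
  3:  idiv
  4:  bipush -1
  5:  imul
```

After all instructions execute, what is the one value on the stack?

-3

bipush 12  12
bipush 4   12 4
idiv       3
bipush -1  3 -1
imul       -3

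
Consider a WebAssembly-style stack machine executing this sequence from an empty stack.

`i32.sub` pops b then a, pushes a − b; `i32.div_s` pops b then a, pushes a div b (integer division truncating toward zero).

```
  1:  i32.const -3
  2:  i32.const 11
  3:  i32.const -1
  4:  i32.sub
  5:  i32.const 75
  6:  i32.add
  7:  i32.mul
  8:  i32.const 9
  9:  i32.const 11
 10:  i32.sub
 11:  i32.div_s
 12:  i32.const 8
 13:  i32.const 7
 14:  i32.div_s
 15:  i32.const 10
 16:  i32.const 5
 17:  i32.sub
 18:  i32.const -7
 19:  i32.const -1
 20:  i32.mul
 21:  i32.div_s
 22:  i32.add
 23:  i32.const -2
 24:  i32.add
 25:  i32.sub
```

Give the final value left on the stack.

i32.const -3 : -3
i32.const 11 : -3 11
i32.const -1 : -3 11 -1
i32.sub      : -3 12
i32.const 75 : -3 12 75
i32.add      : -3 87
i32.mul      : -261
i32.const 9  : -261 9
i32.const 11 : -261 9 11
i32.sub      : -261 -2
i32.div_s    : 130
i32.const 8  : 130 8
i32.const 7  : 130 8 7
i32.div_s    : 130 1
i32.const 10 : 130 1 10
i32.const 5  : 130 1 10 5
i32.sub      : 130 1 5
i32.const -7 : 130 1 5 -7
i32.const -1 : 130 1 5 -7 -1
i32.mul      : 130 1 5 7
i32.div_s    : 130 1 0
i32.add      : 130 1
i32.const -2 : 130 1 -2
i32.add      : 130 -1
i32.sub      : 131

131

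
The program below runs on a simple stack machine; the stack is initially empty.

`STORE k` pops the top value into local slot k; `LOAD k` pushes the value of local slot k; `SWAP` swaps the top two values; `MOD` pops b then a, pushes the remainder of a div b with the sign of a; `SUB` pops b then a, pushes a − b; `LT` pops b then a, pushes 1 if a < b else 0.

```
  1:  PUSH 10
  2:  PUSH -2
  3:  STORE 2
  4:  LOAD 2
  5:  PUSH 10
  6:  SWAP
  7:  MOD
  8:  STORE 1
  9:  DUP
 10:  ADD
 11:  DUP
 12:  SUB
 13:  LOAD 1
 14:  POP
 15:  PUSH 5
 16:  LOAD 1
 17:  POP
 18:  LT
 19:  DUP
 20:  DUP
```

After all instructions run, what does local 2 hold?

-2

PUSH 10 → 10
PUSH -2 → 10 -2
STORE 2 → 10
LOAD 2  → 10 -2
PUSH 10 → 10 -2 10
SWAP    → 10 10 -2
MOD     → 10 0
STORE 1 → 10
DUP     → 10 10
ADD     → 20
DUP     → 20 20
SUB     → 0
LOAD 1  → 0 0
POP     → 0
PUSH 5  → 0 5
LOAD 1  → 0 5 0
POP     → 0 5
LT      → 1
DUP     → 1 1
DUP     → 1 1 1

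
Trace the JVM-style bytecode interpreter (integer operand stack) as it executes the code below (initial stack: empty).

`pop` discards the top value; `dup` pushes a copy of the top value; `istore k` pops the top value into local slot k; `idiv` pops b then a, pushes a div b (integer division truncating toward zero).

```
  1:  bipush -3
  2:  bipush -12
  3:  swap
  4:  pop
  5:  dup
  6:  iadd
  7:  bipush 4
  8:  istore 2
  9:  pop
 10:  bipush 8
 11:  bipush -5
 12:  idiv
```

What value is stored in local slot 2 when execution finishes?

4

bipush -3  : [-3]
bipush -12 : [-3, -12]
swap       : [-12, -3]
pop        : [-12]
dup        : [-12, -12]
iadd       : [-24]
bipush 4   : [-24, 4]
istore 2   : [-24]
pop        : []
bipush 8   : [8]
bipush -5  : [8, -5]
idiv       : [-1]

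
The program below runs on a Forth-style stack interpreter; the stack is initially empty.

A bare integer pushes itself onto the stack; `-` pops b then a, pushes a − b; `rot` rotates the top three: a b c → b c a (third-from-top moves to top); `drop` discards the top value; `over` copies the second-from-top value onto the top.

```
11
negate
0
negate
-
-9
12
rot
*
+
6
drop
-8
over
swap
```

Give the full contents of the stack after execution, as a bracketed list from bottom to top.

[-141, -141, -8]

11     -> [11]
negate -> [-11]
0      -> [-11, 0]
negate -> [-11, 0]
-      -> [-11]
-9     -> [-11, -9]
12     -> [-11, -9, 12]
rot    -> [-9, 12, -11]
*      -> [-9, -132]
+      -> [-141]
6      -> [-141, 6]
drop   -> [-141]
-8     -> [-141, -8]
over   -> [-141, -8, -141]
swap   -> [-141, -141, -8]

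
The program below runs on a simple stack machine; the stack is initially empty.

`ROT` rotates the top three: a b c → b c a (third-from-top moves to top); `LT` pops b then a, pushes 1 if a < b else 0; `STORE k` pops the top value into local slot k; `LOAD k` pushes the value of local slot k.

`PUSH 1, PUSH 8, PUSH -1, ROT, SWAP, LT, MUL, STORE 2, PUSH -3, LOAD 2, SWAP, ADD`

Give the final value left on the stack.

PUSH 1   1
PUSH 8   1 8
PUSH -1  1 8 -1
ROT      8 -1 1
SWAP     8 1 -1
LT       8 0
MUL      0
STORE 2  (empty)
PUSH -3  -3
LOAD 2   -3 0
SWAP     0 -3
ADD      -3

-3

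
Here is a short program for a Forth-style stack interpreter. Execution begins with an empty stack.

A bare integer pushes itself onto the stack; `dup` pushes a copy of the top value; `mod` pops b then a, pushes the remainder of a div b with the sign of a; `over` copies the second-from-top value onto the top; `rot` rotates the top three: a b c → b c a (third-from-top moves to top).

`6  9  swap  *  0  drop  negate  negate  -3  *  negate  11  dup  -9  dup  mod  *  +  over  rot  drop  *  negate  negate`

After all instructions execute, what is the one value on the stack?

1782

6       6
9       6 9
swap    9 6
*       54
0       54 0
drop    54
negate  -54
negate  54
-3      54 -3
*       -162
negate  162
11      162 11
dup     162 11 11
-9      162 11 11 -9
dup     162 11 11 -9 -9
mod     162 11 11 0
*       162 11 0
+       162 11
over    162 11 162
rot     11 162 162
drop    11 162
*       1782
negate  -1782
negate  1782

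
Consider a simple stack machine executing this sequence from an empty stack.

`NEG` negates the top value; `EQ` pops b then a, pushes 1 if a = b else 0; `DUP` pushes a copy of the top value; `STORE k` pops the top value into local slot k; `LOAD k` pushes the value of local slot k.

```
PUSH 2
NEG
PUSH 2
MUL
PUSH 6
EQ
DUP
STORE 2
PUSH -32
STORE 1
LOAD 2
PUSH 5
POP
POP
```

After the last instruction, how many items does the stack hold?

PUSH 2   : [2]
NEG      : [-2]
PUSH 2   : [-2, 2]
MUL      : [-4]
PUSH 6   : [-4, 6]
EQ       : [0]
DUP      : [0, 0]
STORE 2  : [0]
PUSH -32 : [0, -32]
STORE 1  : [0]
LOAD 2   : [0, 0]
PUSH 5   : [0, 0, 5]
POP      : [0, 0]
POP      : [0]

1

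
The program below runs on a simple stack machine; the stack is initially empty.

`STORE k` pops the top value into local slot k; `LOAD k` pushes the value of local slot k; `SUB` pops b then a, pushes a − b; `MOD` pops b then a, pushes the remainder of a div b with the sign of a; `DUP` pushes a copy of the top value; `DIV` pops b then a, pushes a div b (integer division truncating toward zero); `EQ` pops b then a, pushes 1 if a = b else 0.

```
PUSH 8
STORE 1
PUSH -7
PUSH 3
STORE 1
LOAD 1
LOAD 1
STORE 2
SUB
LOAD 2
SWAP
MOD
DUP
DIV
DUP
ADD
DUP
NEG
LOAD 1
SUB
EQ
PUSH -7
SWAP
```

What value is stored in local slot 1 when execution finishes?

3

PUSH 8  : [8]
STORE 1 : []
PUSH -7 : [-7]
PUSH 3  : [-7, 3]
STORE 1 : [-7]
LOAD 1  : [-7, 3]
LOAD 1  : [-7, 3, 3]
STORE 2 : [-7, 3]
SUB     : [-10]
LOAD 2  : [-10, 3]
SWAP    : [3, -10]
MOD     : [3]
DUP     : [3, 3]
DIV     : [1]
DUP     : [1, 1]
ADD     : [2]
DUP     : [2, 2]
NEG     : [2, -2]
LOAD 1  : [2, -2, 3]
SUB     : [2, -5]
EQ      : [0]
PUSH -7 : [0, -7]
SWAP    : [-7, 0]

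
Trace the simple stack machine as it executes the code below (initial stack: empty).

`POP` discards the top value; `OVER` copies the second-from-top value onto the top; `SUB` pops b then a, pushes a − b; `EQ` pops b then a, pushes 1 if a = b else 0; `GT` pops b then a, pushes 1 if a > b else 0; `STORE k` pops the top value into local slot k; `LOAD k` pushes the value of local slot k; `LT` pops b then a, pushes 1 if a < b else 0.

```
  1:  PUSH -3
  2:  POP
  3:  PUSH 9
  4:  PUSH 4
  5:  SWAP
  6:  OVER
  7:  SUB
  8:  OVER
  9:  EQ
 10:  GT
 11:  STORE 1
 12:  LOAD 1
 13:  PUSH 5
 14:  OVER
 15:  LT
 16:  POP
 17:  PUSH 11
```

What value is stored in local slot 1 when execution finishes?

PUSH -3  -3
POP      (empty)
PUSH 9   9
PUSH 4   9 4
SWAP     4 9
OVER     4 9 4
SUB      4 5
OVER     4 5 4
EQ       4 0
GT       1
STORE 1  (empty)
LOAD 1   1
PUSH 5   1 5
OVER     1 5 1
LT       1 0
POP      1
PUSH 11  1 11

1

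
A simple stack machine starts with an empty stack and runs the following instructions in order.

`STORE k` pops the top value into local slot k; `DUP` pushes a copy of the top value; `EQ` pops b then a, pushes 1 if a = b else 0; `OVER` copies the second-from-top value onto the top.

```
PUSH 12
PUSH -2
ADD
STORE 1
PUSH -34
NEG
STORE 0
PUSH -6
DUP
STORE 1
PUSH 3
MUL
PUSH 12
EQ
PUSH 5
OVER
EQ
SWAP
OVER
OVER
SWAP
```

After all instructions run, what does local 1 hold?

-6

PUSH 12  -> [12]
PUSH -2  -> [12, -2]
ADD      -> [10]
STORE 1  -> []
PUSH -34 -> [-34]
NEG      -> [34]
STORE 0  -> []
PUSH -6  -> [-6]
DUP      -> [-6, -6]
STORE 1  -> [-6]
PUSH 3   -> [-6, 3]
MUL      -> [-18]
PUSH 12  -> [-18, 12]
EQ       -> [0]
PUSH 5   -> [0, 5]
OVER     -> [0, 5, 0]
EQ       -> [0, 0]
SWAP     -> [0, 0]
OVER     -> [0, 0, 0]
OVER     -> [0, 0, 0, 0]
SWAP     -> [0, 0, 0, 0]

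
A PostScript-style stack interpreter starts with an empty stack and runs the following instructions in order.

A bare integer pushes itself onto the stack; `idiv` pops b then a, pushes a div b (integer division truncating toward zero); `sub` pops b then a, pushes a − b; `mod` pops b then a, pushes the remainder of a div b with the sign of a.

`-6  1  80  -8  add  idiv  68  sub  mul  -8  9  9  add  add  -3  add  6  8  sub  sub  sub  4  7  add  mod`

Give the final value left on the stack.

-6   : [-6]
1    : [-6, 1]
80   : [-6, 1, 80]
-8   : [-6, 1, 80, -8]
add  : [-6, 1, 72]
idiv : [-6, 0]
68   : [-6, 0, 68]
sub  : [-6, -68]
mul  : [408]
-8   : [408, -8]
9    : [408, -8, 9]
9    : [408, -8, 9, 9]
add  : [408, -8, 18]
add  : [408, 10]
-3   : [408, 10, -3]
add  : [408, 7]
6    : [408, 7, 6]
8    : [408, 7, 6, 8]
sub  : [408, 7, -2]
sub  : [408, 9]
sub  : [399]
4    : [399, 4]
7    : [399, 4, 7]
add  : [399, 11]
mod  : [3]

3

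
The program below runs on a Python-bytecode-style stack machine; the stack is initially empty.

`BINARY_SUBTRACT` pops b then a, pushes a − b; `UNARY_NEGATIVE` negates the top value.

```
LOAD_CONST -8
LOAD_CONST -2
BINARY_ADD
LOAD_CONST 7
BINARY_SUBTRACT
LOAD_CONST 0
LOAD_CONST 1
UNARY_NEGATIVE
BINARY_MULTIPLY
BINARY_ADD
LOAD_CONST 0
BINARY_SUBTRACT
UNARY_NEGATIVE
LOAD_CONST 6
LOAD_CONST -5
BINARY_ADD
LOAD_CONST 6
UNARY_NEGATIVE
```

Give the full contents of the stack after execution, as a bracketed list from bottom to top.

LOAD_CONST -8   : [-8]
LOAD_CONST -2   : [-8, -2]
BINARY_ADD      : [-10]
LOAD_CONST 7    : [-10, 7]
BINARY_SUBTRACT : [-17]
LOAD_CONST 0    : [-17, 0]
LOAD_CONST 1    : [-17, 0, 1]
UNARY_NEGATIVE  : [-17, 0, -1]
BINARY_MULTIPLY : [-17, 0]
BINARY_ADD      : [-17]
LOAD_CONST 0    : [-17, 0]
BINARY_SUBTRACT : [-17]
UNARY_NEGATIVE  : [17]
LOAD_CONST 6    : [17, 6]
LOAD_CONST -5   : [17, 6, -5]
BINARY_ADD      : [17, 1]
LOAD_CONST 6    : [17, 1, 6]
UNARY_NEGATIVE  : [17, 1, -6]

[17, 1, -6]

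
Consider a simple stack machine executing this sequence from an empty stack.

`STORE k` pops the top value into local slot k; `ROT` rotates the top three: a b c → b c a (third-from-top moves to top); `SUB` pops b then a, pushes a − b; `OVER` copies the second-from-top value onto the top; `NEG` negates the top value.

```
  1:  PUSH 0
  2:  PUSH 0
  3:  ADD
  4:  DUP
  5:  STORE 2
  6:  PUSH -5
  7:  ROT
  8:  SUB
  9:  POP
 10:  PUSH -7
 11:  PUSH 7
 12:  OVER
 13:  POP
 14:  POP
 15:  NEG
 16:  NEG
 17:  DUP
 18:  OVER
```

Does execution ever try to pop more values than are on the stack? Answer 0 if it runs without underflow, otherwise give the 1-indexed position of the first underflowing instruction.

7

PUSH 0  : [0]
PUSH 0  : [0, 0]
ADD     : [0]
DUP     : [0, 0]
STORE 2 : [0]
PUSH -5 : [0, -5]
ROT  — needs 3 operands, stack has 2 → underflow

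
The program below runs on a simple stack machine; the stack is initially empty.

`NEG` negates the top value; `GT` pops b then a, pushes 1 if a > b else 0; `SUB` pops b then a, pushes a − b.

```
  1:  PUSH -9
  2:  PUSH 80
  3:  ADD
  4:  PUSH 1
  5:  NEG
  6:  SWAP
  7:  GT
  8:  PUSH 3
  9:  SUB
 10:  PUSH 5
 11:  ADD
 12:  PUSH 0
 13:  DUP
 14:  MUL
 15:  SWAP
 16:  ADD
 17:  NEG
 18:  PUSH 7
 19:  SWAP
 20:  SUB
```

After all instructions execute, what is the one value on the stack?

PUSH -9 : -9
PUSH 80 : -9 80
ADD     : 71
PUSH 1  : 71 1
NEG     : 71 -1
SWAP    : -1 71
GT      : 0
PUSH 3  : 0 3
SUB     : -3
PUSH 5  : -3 5
ADD     : 2
PUSH 0  : 2 0
DUP     : 2 0 0
MUL     : 2 0
SWAP    : 0 2
ADD     : 2
NEG     : -2
PUSH 7  : -2 7
SWAP    : 7 -2
SUB     : 9

9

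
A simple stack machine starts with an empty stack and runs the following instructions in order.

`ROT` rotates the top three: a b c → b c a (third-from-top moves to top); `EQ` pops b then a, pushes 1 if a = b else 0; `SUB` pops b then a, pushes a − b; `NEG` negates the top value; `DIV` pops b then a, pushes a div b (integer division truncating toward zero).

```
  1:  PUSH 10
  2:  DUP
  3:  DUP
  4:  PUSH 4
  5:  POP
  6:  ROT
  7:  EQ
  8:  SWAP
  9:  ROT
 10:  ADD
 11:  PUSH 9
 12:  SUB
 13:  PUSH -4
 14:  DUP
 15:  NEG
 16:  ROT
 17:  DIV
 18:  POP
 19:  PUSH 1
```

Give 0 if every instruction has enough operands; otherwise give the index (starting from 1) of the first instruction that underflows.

9

PUSH 10 : [10]
DUP     : [10, 10]
DUP     : [10, 10, 10]
PUSH 4  : [10, 10, 10, 4]
POP     : [10, 10, 10]
ROT     : [10, 10, 10]
EQ      : [10, 1]
SWAP    : [1, 10]
ROT  — needs 3 operands, stack has 2 → underflow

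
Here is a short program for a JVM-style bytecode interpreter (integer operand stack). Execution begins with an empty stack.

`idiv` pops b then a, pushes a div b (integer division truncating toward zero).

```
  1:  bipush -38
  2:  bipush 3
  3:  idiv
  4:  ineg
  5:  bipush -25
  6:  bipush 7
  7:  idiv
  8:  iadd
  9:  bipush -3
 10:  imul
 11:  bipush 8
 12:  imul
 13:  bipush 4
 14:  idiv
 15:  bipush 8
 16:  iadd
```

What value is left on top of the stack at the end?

bipush -38  -38
bipush 3    -38 3
idiv        -12
ineg        12
bipush -25  12 -25
bipush 7    12 -25 7
idiv        12 -3
iadd        9
bipush -3   9 -3
imul        -27
bipush 8    -27 8
imul        -216
bipush 4    -216 4
idiv        -54
bipush 8    -54 8
iadd        -46

-46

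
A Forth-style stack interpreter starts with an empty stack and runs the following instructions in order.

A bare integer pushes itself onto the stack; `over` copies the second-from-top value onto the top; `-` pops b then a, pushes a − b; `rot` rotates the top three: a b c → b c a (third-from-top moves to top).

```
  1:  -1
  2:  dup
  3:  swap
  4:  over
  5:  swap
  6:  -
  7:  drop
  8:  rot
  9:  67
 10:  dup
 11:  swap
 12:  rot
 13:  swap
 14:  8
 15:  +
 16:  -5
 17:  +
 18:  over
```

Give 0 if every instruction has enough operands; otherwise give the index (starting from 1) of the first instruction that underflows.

-1    -1
dup   -1 -1
swap  -1 -1
over  -1 -1 -1
swap  -1 -1 -1
-     -1 0
drop  -1
rot  — needs 3 operands, stack has 1 → underflow

8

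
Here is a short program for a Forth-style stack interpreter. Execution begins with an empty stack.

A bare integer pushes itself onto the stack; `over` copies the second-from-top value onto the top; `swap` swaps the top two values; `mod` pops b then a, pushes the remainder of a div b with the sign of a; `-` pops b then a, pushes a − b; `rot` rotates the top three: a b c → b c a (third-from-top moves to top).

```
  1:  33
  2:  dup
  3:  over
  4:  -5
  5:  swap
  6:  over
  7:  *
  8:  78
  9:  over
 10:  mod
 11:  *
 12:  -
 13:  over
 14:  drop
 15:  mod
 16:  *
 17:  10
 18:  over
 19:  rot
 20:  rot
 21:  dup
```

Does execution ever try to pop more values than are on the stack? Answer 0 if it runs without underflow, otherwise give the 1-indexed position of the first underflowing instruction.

0

33   -> [33]
dup  -> [33, 33]
over -> [33, 33, 33]
-5   -> [33, 33, 33, -5]
swap -> [33, 33, -5, 33]
over -> [33, 33, -5, 33, -5]
*    -> [33, 33, -5, -165]
78   -> [33, 33, -5, -165, 78]
over -> [33, 33, -5, -165, 78, -165]
mod  -> [33, 33, -5, -165, 78]
*    -> [33, 33, -5, -12870]
-    -> [33, 33, 12865]
over -> [33, 33, 12865, 33]
drop -> [33, 33, 12865]
mod  -> [33, 33]
*    -> [1089]
10   -> [1089, 10]
over -> [1089, 10, 1089]
rot  -> [10, 1089, 1089]
rot  -> [1089, 1089, 10]
dup  -> [1089, 1089, 10, 10]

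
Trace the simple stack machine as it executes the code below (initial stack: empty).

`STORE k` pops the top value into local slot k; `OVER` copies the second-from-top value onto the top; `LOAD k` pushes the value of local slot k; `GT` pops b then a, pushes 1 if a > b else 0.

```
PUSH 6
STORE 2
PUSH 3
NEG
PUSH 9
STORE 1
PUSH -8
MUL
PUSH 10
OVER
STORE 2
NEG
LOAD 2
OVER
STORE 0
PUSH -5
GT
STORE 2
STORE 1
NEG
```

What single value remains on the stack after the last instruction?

PUSH 6  -> 6
STORE 2 -> (empty)
PUSH 3  -> 3
NEG     -> -3
PUSH 9  -> -3 9
STORE 1 -> -3
PUSH -8 -> -3 -8
MUL     -> 24
PUSH 10 -> 24 10
OVER    -> 24 10 24
STORE 2 -> 24 10
NEG     -> 24 -10
LOAD 2  -> 24 -10 24
OVER    -> 24 -10 24 -10
STORE 0 -> 24 -10 24
PUSH -5 -> 24 -10 24 -5
GT      -> 24 -10 1
STORE 2 -> 24 -10
STORE 1 -> 24
NEG     -> -24

-24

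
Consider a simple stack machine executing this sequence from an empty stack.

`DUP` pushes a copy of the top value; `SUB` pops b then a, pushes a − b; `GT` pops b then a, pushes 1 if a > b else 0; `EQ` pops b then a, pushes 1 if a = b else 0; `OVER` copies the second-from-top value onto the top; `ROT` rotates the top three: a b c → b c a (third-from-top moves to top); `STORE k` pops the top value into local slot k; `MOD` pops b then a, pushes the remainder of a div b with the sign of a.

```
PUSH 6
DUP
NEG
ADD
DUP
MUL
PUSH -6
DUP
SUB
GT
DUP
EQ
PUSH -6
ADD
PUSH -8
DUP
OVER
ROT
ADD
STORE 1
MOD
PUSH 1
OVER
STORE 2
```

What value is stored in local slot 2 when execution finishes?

-5

PUSH 6  : [6]
DUP     : [6, 6]
NEG     : [6, -6]
ADD     : [0]
DUP     : [0, 0]
MUL     : [0]
PUSH -6 : [0, -6]
DUP     : [0, -6, -6]
SUB     : [0, 0]
GT      : [0]
DUP     : [0, 0]
EQ      : [1]
PUSH -6 : [1, -6]
ADD     : [-5]
PUSH -8 : [-5, -8]
DUP     : [-5, -8, -8]
OVER    : [-5, -8, -8, -8]
ROT     : [-5, -8, -8, -8]
ADD     : [-5, -8, -16]
STORE 1 : [-5, -8]
MOD     : [-5]
PUSH 1  : [-5, 1]
OVER    : [-5, 1, -5]
STORE 2 : [-5, 1]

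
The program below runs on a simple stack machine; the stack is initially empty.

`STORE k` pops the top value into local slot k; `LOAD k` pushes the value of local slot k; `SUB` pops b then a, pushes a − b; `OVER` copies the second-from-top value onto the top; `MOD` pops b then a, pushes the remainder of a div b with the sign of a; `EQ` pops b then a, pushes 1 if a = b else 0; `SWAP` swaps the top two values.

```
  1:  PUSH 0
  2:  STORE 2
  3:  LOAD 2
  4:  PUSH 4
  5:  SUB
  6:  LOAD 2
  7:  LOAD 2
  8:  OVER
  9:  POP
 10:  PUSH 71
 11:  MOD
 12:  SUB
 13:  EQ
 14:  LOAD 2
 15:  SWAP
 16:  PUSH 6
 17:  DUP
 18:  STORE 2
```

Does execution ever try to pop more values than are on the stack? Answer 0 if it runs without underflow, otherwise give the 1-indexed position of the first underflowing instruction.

0

PUSH 0   0
STORE 2  (empty)
LOAD 2   0
PUSH 4   0 4
SUB      -4
LOAD 2   -4 0
LOAD 2   -4 0 0
OVER     -4 0 0 0
POP      -4 0 0
PUSH 71  -4 0 0 71
MOD      -4 0 0
SUB      -4 0
EQ       0
LOAD 2   0 0
SWAP     0 0
PUSH 6   0 0 6
DUP      0 0 6 6
STORE 2  0 0 6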